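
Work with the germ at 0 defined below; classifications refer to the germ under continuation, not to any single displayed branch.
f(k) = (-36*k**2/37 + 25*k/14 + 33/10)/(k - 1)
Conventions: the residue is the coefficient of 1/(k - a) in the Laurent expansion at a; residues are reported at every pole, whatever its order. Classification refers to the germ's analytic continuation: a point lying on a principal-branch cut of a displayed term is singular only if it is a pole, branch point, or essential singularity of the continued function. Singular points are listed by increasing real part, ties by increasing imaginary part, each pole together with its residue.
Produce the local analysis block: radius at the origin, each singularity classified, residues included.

Denominator factor (k - 1): pole of order 1 at 1, modulus 1.
The radius of convergence is the smallest modulus among the singular points: 1.
At the order-1 pole 1 set g(k) = (k - (1))*f(k) = -36*k**2/37 + 25*k/14 + 33/10.
Simple pole: residue = g(a) at a = 1, which is 5326/1295.

Radius of convergence at 0: 1.
At 1: a pole of order 1; residue 5326/1295.


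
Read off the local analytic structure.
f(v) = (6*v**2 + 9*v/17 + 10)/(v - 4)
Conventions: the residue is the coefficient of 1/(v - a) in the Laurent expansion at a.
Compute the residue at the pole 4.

At the order-1 pole 4 set g(v) = (v - (4))*f(v) = 6*v**2 + 9*v/17 + 10.
Simple pole: residue = g(a) at a = 4, which is 1838/17.

The residue is 1838/17.


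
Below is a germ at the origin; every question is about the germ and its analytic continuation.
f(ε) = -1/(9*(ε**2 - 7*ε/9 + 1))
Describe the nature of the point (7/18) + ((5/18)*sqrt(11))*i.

The denominator factor ε**2 - 7*ε/9 + 1 vanishes at (7/18) + ((5/18)*sqrt(11))*i and appears to the power 1; the numerator there equals -1/9, nonzero, and no other factor vanishes.
Hence a pole whose order is the multiplicity, 1.

The point is a pole of order 1.


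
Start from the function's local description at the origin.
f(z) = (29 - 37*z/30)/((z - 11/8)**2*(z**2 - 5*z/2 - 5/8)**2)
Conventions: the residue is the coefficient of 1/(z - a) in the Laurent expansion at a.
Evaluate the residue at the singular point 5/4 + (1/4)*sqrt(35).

The residue is -7191552/13428095 - (331656064/657976655)*sqrt(35).

The factor z**2 - 5*z/2 - 5/8 splits as (z - a)(z - a') with a = 5/4 + (1/4)*sqrt(35), a' = 5/4 - (1/4)*sqrt(35). At the order-2 pole a set g(z) = (z - a)^2*f(z) = [(29 - 37*z/30)/(z - 11/8)**2] / (z - a')^2.
Order-2 pole: residue = g'(a); g'(5/4 + (1/4)*sqrt(35)) = -7191552/13428095 - (331656064/657976655)*sqrt(35), so the residue is -7191552/13428095 - (331656064/657976655)*sqrt(35).


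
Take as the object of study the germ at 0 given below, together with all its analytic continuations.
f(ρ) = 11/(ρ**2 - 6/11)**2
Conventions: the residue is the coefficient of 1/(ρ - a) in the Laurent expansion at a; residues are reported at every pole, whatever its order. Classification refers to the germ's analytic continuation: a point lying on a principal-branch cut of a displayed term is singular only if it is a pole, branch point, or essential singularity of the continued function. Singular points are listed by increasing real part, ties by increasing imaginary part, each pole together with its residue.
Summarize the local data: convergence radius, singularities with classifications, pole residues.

Denominator factor (ρ**2 - 6/11)^2: discriminant 24/11, real irrational roots (1/11)*sqrt(66) and -(1/11)*sqrt(66); poles of order 2, moduli (1/11)*sqrt(66) and (1/11)*sqrt(66).
The radius of convergence is the smallest modulus among the singular points: (1/11)*sqrt(66).
The factor ρ**2 - 6/11 splits as (ρ - a)(ρ - a') with a = -(1/11)*sqrt(66), a' = (1/11)*sqrt(66). At the order-2 pole a set g(ρ) = (ρ - a)^2*f(ρ) = [11] / (ρ - a')^2.
Order-2 pole: residue = g'(a); g'(-(1/11)*sqrt(66)) = (121/144)*sqrt(66), so the residue is (121/144)*sqrt(66).
The factor ρ**2 - 6/11 splits as (ρ - a)(ρ - a') with a = (1/11)*sqrt(66), a' = -(1/11)*sqrt(66). At the order-2 pole a set g(ρ) = (ρ - a)^2*f(ρ) = [11] / (ρ - a')^2.
Order-2 pole: residue = g'(a); g'((1/11)*sqrt(66)) = -(121/144)*sqrt(66), so the residue is -(121/144)*sqrt(66).
List the singular points by increasing real part (a conjugate pair: the negative imaginary part first).

Radius of convergence at 0: (1/11)*sqrt(66).
At -(1/11)*sqrt(66): a pole of order 2; residue (121/144)*sqrt(66).
At (1/11)*sqrt(66): a pole of order 2; residue -(121/144)*sqrt(66).


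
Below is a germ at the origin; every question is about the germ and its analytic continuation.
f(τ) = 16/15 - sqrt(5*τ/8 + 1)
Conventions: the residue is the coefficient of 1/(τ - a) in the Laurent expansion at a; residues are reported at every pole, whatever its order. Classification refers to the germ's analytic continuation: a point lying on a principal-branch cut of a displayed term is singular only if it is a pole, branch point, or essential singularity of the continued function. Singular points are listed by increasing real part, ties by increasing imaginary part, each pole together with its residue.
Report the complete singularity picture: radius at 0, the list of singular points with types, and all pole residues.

Radius of convergence at 0: 8/5.
At -8/5: an algebraic (square-root) branch point.

Branch term (-1)*sqrt(1 - τ/(-8/5)): its argument vanishes at τ = -8/5, a square-root branch point, modulus 8/5.
The radius of convergence is the smallest modulus among the singular points: 8/5.


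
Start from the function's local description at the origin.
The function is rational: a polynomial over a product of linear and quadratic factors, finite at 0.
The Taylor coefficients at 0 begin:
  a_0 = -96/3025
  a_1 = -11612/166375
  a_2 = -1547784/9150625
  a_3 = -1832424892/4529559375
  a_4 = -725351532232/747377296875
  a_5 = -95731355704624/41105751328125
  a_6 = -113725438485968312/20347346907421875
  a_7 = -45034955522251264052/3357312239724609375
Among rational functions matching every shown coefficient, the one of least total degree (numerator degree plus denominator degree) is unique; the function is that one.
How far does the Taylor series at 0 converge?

The radius of convergence is 5/12.

No rational of total degree below 6 reproduces all 8 coefficients; solving the [1/5] Pade equations on them gives f(λ) = (8/5 - λ)/((λ - 5/12)*(λ**2 + 7*λ/3 - 11)**2), whose expansion matches every shown term.
Denominator factor (λ - 5/12): pole of order 1 at 5/12, modulus 5/12.
Denominator factor (λ**2 + 7*λ/3 - 11)^2: discriminant 445/9, real irrational roots -7/6 + (1/6)*sqrt(445) and -7/6 - (1/6)*sqrt(445); poles of order 2, moduli -7/6 + (1/6)*sqrt(445) and 7/6 + (1/6)*sqrt(445).
The radius of convergence is the smallest modulus among the singular points: 5/12.


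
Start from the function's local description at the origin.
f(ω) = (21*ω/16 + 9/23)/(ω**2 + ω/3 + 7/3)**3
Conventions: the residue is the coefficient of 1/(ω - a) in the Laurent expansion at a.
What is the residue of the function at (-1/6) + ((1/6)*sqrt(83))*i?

The residue is -((92583/210417616)*sqrt(83))*i.

The factor ω**2 + ω/3 + 7/3 splits as (ω - a)(ω - a') with a = (-1/6) + ((1/6)*sqrt(83))*i, a' = (-1/6) - ((1/6)*sqrt(83))*i. At the order-3 pole a set g(ω) = (ω - a)^3*f(ω) = [21*ω/16 + 9/23] / (ω - a')^3.
Order-3 pole: residue = g''(a)/2; g''((-1/6) + ((1/6)*sqrt(83))*i) = -((92583/105208808)*sqrt(83))*i, so the residue is -((92583/210417616)*sqrt(83))*i.


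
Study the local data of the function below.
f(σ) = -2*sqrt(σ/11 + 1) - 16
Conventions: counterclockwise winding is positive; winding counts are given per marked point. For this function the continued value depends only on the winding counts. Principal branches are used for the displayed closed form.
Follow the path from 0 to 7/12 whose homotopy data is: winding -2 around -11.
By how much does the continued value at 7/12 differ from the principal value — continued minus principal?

Continued minus principal equals 0.

The rational part is single-valued and drops out of the difference; each branch term changes only by its own monodromy.
(-2)*sqrt(1 - σ/(-11)): winding -2 is even, the square root returns to the same sheet, contribution 0.
Summing the contributions at σ = 7/12 gives 0.


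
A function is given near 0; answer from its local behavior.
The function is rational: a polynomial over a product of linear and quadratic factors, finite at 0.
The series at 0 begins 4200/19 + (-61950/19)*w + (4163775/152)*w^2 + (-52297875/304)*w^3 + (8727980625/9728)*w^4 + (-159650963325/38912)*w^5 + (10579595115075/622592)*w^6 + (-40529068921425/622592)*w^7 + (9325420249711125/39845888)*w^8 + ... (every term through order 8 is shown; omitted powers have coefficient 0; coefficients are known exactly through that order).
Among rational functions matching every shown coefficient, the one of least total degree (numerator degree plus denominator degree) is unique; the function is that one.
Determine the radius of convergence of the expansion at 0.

No rational of total degree below 7 reproduces all 9 coefficients; solving the [0/7] Pade equations on them gives f(w) = 21/(19*(w + 1/2)**3*(w**2 + 7*w/8 + 1/5)**2), whose expansion matches every shown term.
Denominator factor (w**2 + 7*w/8 + 1/5)^2: discriminant -11/320, complex-conjugate roots (-7/16) + ((1/80)*sqrt(55))*i and (-7/16) - ((1/80)*sqrt(55))*i; poles of order 2, moduli (1/5)*sqrt(5) and (1/5)*sqrt(5).
Denominator factor (w + 1/2)^3: pole of order 3 at -1/2, modulus 1/2.
The radius of convergence is the smallest modulus among the singular points: (1/5)*sqrt(5).

The radius of convergence is (1/5)*sqrt(5).


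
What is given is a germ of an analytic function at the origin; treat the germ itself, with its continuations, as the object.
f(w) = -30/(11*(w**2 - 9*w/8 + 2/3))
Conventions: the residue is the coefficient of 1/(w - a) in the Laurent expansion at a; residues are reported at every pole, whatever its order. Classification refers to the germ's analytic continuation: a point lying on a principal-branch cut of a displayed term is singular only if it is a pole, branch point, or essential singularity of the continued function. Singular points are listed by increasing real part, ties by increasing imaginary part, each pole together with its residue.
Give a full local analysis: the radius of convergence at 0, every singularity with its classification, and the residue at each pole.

Radius of convergence at 0: (1/3)*sqrt(6).
At (9/16) - ((1/48)*sqrt(807))*i: a pole of order 1; residue -((240/2959)*sqrt(807))*i.
At (9/16) + ((1/48)*sqrt(807))*i: a pole of order 1; residue ((240/2959)*sqrt(807))*i.

Denominator factor (w**2 - 9*w/8 + 2/3): discriminant -269/192, complex-conjugate roots (9/16) + ((1/48)*sqrt(807))*i and (9/16) - ((1/48)*sqrt(807))*i; poles of order 1, moduli (1/3)*sqrt(6) and (1/3)*sqrt(6).
The radius of convergence is the smallest modulus among the singular points: (1/3)*sqrt(6).
The factor w**2 - 9*w/8 + 2/3 splits as (w - a)(w - a') with a = (9/16) - ((1/48)*sqrt(807))*i, a' = (9/16) + ((1/48)*sqrt(807))*i. At the order-1 pole a set g(w) = (w - a)*f(w) = [-30/11] / (w - a').
Simple pole: residue = g(a) at a = (9/16) - ((1/48)*sqrt(807))*i, which is -((240/2959)*sqrt(807))*i.
The factor w**2 - 9*w/8 + 2/3 splits as (w - a)(w - a') with a = (9/16) + ((1/48)*sqrt(807))*i, a' = (9/16) - ((1/48)*sqrt(807))*i. At the order-1 pole a set g(w) = (w - a)*f(w) = [-30/11] / (w - a').
Simple pole: residue = g(a) at a = (9/16) + ((1/48)*sqrt(807))*i, which is ((240/2959)*sqrt(807))*i.
List the singular points by increasing real part (a conjugate pair: the negative imaginary part first).


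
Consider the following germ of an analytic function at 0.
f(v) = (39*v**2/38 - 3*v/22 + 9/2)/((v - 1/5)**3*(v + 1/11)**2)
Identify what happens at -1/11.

The point is a pole of order 2.

The denominator factor v + 1/11 vanishes at -1/11 and appears to the power 2; the numerator there equals 20787/4598, nonzero, and no other factor vanishes.
Hence a pole whose order is the multiplicity, 2.


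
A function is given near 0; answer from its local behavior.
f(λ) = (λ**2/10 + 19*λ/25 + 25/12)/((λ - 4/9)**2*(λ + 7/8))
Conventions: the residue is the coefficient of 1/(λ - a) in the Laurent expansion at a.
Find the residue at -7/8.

At the order-1 pole -7/8 set g(λ) = (λ - (-7/8))*f(λ) = (λ**2/10 + 19*λ/25 + 25/12)/(λ - 4/9)**2.
Simple pole: residue = g(a) at a = -7/8, which is 387477/451250.

The residue is 387477/451250.


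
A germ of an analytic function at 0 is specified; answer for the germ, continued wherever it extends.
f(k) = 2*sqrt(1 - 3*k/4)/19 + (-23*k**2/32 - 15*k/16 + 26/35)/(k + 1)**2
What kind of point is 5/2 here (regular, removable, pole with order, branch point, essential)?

The point is a regular point.

Denominator factors: k + 1 = 7/2 at k = 5/2 — none vanishes.
Branch term sqrt(1 - k/(4/3)): argument at 5/2 is -7/8, nonzero, so 5/2 is not its branch point (a point on a principal cut is still regular for the continued germ).
So the germ continues analytically to 5/2.


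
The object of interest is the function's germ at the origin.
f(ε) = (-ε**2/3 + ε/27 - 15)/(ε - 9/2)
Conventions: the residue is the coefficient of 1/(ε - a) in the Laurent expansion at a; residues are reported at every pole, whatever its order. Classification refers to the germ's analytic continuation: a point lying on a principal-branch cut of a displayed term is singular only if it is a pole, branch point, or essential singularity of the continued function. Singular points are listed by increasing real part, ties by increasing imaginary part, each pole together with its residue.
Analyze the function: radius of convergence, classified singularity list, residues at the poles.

Denominator factor (ε - 9/2): pole of order 1 at 9/2, modulus 9/2.
The radius of convergence is the smallest modulus among the singular points: 9/2.
At the order-1 pole 9/2 set g(ε) = (ε - (9/2))*f(ε) = -ε**2/3 + ε/27 - 15.
Simple pole: residue = g(a) at a = 9/2, which is -259/12.

Radius of convergence at 0: 9/2.
At 9/2: a pole of order 1; residue -259/12.


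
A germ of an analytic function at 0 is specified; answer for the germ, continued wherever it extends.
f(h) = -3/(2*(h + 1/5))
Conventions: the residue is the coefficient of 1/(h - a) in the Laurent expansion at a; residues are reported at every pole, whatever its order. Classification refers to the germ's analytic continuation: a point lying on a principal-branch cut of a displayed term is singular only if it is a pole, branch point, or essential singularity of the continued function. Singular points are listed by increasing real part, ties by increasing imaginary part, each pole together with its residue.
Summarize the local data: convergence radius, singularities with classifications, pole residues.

Denominator factor (h + 1/5): pole of order 1 at -1/5, modulus 1/5.
The radius of convergence is the smallest modulus among the singular points: 1/5.
At the order-1 pole -1/5 set g(h) = (h - (-1/5))*f(h) = -3/2.
Simple pole: residue = g(a) at a = -1/5, which is -3/2.

Radius of convergence at 0: 1/5.
At -1/5: a pole of order 1; residue -3/2.


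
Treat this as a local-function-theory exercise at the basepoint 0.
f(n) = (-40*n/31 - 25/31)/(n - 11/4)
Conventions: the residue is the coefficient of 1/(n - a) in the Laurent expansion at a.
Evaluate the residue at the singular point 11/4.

At the order-1 pole 11/4 set g(n) = (n - (11/4))*f(n) = -40*n/31 - 25/31.
Simple pole: residue = g(a) at a = 11/4, which is -135/31.

The residue is -135/31.


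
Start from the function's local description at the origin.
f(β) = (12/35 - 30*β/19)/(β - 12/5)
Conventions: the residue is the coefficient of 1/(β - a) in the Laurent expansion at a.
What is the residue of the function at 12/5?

The residue is -2292/665.

At the order-1 pole 12/5 set g(β) = (β - (12/5))*f(β) = 12/35 - 30*β/19.
Simple pole: residue = g(a) at a = 12/5, which is -2292/665.


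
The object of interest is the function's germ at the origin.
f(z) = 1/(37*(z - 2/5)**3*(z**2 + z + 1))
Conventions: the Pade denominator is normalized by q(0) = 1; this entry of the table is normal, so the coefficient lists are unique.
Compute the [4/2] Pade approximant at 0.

Taylor coefficients needed (expand at 0): a_0 = -125/296, a_1 = -1625/592, a_2 = -1875/148, a_3 = -59875/1184, a_4 = -872375/4736, a_5 = -5979375/9472, a_6 = -19619625/9472.
Write the denominator as Q(z) = 1 + q1*z + q2*z^2. Requiring Q*f - P = O(z^7) with deg P <= 4 kills the coefficients of z^5..z^6 in Q*f:
  z^5: a_5 + q1*a_4 + q2*a_3 = 0, i.e. -5979375/9472 + (-872375/4736)*q1 + (-59875/1184)*q2 = 0.
  z^6: a_6 + q1*a_5 + q2*a_4 = 0, i.e. -19619625/9472 + (-5979375/9472)*q1 + (-872375/4736)*q2 = 0.
Solving this linear system: q1 = -33110853/5761022, q2 = 97381419/11522044.
The numerator is Q*f truncated at degree 4: P0 = a_0 = -125/296; P1 = a_1 + q1*a_0 = -270986875/852631256; P2 = a_2 + q1*a_1 + q2*a_0 = -787603125/1705262512; P3 = a_3 + q1*a_2 + q2*a_1 = -6523203125/6821050048; P4 = a_4 + q1*a_3 + q2*a_2 = -8582421875/13642100096.

The Pade approximant has numerator coefficients [-125/296, -270986875/852631256, -787603125/1705262512, -6523203125/6821050048, -8582421875/13642100096]; denominator coefficients [1, -33110853/5761022, 97381419/11522044].


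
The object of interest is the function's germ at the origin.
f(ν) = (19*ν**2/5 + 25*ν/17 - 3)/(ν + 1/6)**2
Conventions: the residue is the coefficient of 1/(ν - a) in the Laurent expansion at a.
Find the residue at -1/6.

The residue is 52/255.

At the order-2 pole -1/6 set g(ν) = (ν - (-1/6))^2*f(ν) = 19*ν**2/5 + 25*ν/17 - 3.
Order-2 pole: residue = g'(a); g'(-1/6) = 52/255, so the residue is 52/255.


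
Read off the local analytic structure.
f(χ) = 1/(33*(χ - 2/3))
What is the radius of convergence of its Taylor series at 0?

The radius of convergence is 2/3.

Denominator factor (χ - 2/3): pole of order 1 at 2/3, modulus 2/3.
The radius of convergence is the smallest modulus among the singular points: 2/3.


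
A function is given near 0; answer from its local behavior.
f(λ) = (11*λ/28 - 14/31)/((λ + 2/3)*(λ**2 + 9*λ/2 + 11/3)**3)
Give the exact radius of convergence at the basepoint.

Denominator factor (λ + 2/3): pole of order 1 at -2/3, modulus 2/3.
Denominator factor (λ**2 + 9*λ/2 + 11/3)^3: discriminant 67/12, real irrational roots -9/4 + (1/12)*sqrt(201) and -9/4 - (1/12)*sqrt(201); poles of order 3, moduli 9/4 - (1/12)*sqrt(201) and 9/4 + (1/12)*sqrt(201).
The radius of convergence is the smallest modulus among the singular points: 2/3.

The radius of convergence is 2/3.


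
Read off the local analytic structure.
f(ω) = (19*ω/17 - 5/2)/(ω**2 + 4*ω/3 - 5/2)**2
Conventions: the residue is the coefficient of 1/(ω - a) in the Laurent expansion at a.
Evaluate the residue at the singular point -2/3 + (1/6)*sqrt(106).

The factor ω**2 + 4*ω/3 - 5/2 splits as (ω - a)(ω - a') with a = -2/3 + (1/6)*sqrt(106), a' = -2/3 - (1/6)*sqrt(106). At the order-2 pole a set g(ω) = (ω - a)^2*f(ω) = [19*ω/17 - 5/2] / (ω - a')^2.
Order-2 pole: residue = g'(a); g'(-2/3 + (1/6)*sqrt(106)) = (2979/191012)*sqrt(106), so the residue is (2979/191012)*sqrt(106).

The residue is (2979/191012)*sqrt(106).


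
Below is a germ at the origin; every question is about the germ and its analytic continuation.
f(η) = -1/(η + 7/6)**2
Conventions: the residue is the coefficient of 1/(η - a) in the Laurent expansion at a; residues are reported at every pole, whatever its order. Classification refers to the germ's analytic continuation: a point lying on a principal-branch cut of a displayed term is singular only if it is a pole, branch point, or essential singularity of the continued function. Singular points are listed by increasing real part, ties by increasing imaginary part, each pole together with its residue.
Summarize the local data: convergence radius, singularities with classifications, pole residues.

Radius of convergence at 0: 7/6.
At -7/6: a pole of order 2; residue 0.

Denominator factor (η + 7/6)^2: pole of order 2 at -7/6, modulus 7/6.
The radius of convergence is the smallest modulus among the singular points: 7/6.
At the order-2 pole -7/6 set g(η) = (η - (-7/6))^2*f(η) = -1.
Order-2 pole: residue = g'(a); g'(-7/6) = 0, so the residue is 0.


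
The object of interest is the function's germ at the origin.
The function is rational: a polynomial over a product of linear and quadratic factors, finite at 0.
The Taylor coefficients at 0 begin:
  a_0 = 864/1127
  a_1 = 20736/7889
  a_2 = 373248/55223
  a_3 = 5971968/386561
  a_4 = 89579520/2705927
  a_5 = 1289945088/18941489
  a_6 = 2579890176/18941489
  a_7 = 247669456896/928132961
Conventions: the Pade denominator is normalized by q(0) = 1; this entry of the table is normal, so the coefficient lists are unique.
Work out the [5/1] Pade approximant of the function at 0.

Taylor coefficients needed (read off): a_0 = 864/1127, a_1 = 20736/7889, a_2 = 373248/55223, a_3 = 5971968/386561, a_4 = 89579520/2705927, a_5 = 1289945088/18941489, a_6 = 2579890176/18941489.
Write the denominator as Q(κ) = 1 + q1*κ. Requiring Q*f - P = O(κ^7) with deg P <= 5 kills the coefficients of κ^6..κ^6 in Q*f:
  κ^6: a_6 + q1*a_5 = 0, i.e. 2579890176/18941489 + (1289945088/18941489)*q1 = 0.
Solving this linear system: q1 = -2.
The numerator is Q*f truncated at degree 5: P0 = a_0 = 864/1127; P1 = a_1 + q1*a_0 = 8640/7889; P2 = a_2 + q1*a_1 = 82944/55223; P3 = a_3 + q1*a_2 = 746496/386561; P4 = a_4 + q1*a_3 = 5971968/2705927; P5 = a_5 + q1*a_4 = 35831808/18941489.

The Pade approximant has numerator coefficients [864/1127, 8640/7889, 82944/55223, 746496/386561, 5971968/2705927, 35831808/18941489]; denominator coefficients [1, -2].


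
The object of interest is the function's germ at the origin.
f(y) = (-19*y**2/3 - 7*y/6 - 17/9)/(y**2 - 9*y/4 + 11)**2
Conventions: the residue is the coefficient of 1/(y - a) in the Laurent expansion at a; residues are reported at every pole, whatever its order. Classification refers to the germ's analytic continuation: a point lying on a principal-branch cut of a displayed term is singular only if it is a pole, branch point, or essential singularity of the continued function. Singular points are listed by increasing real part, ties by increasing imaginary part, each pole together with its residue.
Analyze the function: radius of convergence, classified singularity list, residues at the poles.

Radius of convergence at 0: sqrt(11).
At (9/8) - ((1/8)*sqrt(623))*i: a pole of order 2; residue -((11992/499023)*sqrt(623))*i.
At (9/8) + ((1/8)*sqrt(623))*i: a pole of order 2; residue ((11992/499023)*sqrt(623))*i.

Denominator factor (y**2 - 9*y/4 + 11)^2: discriminant -623/16, complex-conjugate roots (9/8) + ((1/8)*sqrt(623))*i and (9/8) - ((1/8)*sqrt(623))*i; poles of order 2, moduli sqrt(11) and sqrt(11).
The radius of convergence is the smallest modulus among the singular points: sqrt(11).
The factor y**2 - 9*y/4 + 11 splits as (y - a)(y - a') with a = (9/8) - ((1/8)*sqrt(623))*i, a' = (9/8) + ((1/8)*sqrt(623))*i. At the order-2 pole a set g(y) = (y - a)^2*f(y) = [-19*y**2/3 - 7*y/6 - 17/9] / (y - a')^2.
Order-2 pole: residue = g'(a); g'((9/8) - ((1/8)*sqrt(623))*i) = -((11992/499023)*sqrt(623))*i, so the residue is -((11992/499023)*sqrt(623))*i.
The factor y**2 - 9*y/4 + 11 splits as (y - a)(y - a') with a = (9/8) + ((1/8)*sqrt(623))*i, a' = (9/8) - ((1/8)*sqrt(623))*i. At the order-2 pole a set g(y) = (y - a)^2*f(y) = [-19*y**2/3 - 7*y/6 - 17/9] / (y - a')^2.
Order-2 pole: residue = g'(a); g'((9/8) + ((1/8)*sqrt(623))*i) = ((11992/499023)*sqrt(623))*i, so the residue is ((11992/499023)*sqrt(623))*i.
List the singular points by increasing real part (a conjugate pair: the negative imaginary part first).


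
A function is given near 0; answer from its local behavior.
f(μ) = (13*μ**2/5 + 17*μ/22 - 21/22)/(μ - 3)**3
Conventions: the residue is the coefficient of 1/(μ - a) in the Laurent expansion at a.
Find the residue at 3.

At the order-3 pole 3 set g(μ) = (μ - (3))^3*f(μ) = 13*μ**2/5 + 17*μ/22 - 21/22.
Order-3 pole: residue = g''(a)/2; g''(3) = 26/5, so the residue is 13/5.

The residue is 13/5.


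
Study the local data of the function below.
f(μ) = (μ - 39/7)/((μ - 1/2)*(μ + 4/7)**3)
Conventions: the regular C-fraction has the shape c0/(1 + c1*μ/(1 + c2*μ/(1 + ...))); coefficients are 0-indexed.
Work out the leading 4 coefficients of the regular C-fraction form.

The regular C-fraction coefficients are [1911/32, 535/156, 16961/83460, -49409451/2592610].

Taylor coefficients (expand at 0): a_0 = 1911/32, a_1 = -26215/128, a_2 = 190463/256, a_3 = -1955345/1024.
c0 = a_0 = 1911/32. Peel one level at a time: if S = 1 + c*μ/S' with S'(0) = 1, then c is the μ-coefficient of S and S' = c*μ/(S - 1).
S_1 = c0/f = 1 + (535/156)*μ + (-16961/24336)*μ^2 + ...; c1 = 535/156.
S_2 = c1*μ/(S_1 - 1) = 1 + (16961/83460)*μ + (8868363/2289800)*μ^2 + ...; c2 = 16961/83460.
S_3 = c2*μ/(S_2 - 1) = 1 + (-49409451/2592610)*μ + ...; c3 = -49409451/2592610.


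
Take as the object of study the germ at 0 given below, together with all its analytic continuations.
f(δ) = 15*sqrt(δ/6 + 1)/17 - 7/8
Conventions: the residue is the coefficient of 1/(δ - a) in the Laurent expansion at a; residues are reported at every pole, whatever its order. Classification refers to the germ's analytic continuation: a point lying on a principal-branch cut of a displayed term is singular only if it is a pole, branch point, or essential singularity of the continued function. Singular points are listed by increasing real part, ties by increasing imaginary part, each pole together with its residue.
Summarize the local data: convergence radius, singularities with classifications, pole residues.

Radius of convergence at 0: 6.
At -6: an algebraic (square-root) branch point.

Branch term (15/17)*sqrt(1 - δ/(-6)): its argument vanishes at δ = -6, a square-root branch point, modulus 6.
The radius of convergence is the smallest modulus among the singular points: 6.


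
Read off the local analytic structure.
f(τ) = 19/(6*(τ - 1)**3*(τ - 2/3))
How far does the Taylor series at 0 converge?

The radius of convergence is 2/3.

Denominator factor (τ - 1)^3: pole of order 3 at 1, modulus 1.
Denominator factor (τ - 2/3): pole of order 1 at 2/3, modulus 2/3.
The radius of convergence is the smallest modulus among the singular points: 2/3.


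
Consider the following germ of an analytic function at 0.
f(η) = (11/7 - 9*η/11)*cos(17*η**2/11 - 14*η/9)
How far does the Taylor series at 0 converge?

The radius of convergence is infinite.

The factor cos(17*η**2/11 - 14*η/9) is entire and contributes no finite singular point.
The polynomial part has no poles.
No finite singular points: the Taylor series at 0 converges everywhere.


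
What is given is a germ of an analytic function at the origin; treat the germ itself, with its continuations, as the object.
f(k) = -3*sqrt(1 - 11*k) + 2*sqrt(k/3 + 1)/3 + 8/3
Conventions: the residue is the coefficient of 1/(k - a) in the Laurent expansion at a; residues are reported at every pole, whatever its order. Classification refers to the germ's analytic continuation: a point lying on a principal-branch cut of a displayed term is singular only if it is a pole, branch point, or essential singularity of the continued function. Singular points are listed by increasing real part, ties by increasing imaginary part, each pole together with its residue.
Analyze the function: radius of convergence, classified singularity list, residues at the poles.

Radius of convergence at 0: 1/11.
At -3: an algebraic (square-root) branch point.
At 1/11: an algebraic (square-root) branch point.

Branch term (-3)*sqrt(1 - k/(1/11)): its argument vanishes at k = 1/11, a square-root branch point, modulus 1/11.
Branch term (2/3)*sqrt(1 - k/(-3)): its argument vanishes at k = -3, a square-root branch point, modulus 3.
The radius of convergence is the smallest modulus among the singular points: 1/11.
List the singular points by increasing real part (a conjugate pair: the negative imaginary part first).


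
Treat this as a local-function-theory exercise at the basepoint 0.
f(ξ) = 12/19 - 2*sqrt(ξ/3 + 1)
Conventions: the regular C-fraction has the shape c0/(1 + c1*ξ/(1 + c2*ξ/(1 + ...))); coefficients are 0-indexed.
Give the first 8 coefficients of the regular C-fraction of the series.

The regular C-fraction coefficients are [-26/19, -19/78, 17/52, 13/612, 89/612, 17/356, 127/1068, 89/1524].

Taylor coefficients (expand at 0): a_0 = -26/19, a_1 = -1/3, a_2 = 1/36, a_3 = -1/216, a_4 = 5/5184, a_5 = -7/31104, a_6 = 7/124416, a_7 = -11/746496.
c0 = a_0 = -26/19. Peel one level at a time: if S = 1 + c*ξ/S' with S'(0) = 1, then c is the ξ-coefficient of S and S' = c*ξ/(S - 1).
S_1 = c0/f = 1 + (-19/78)*ξ + (323/4056)*ξ^2 + ...; c1 = -19/78.
S_2 = c1*ξ/(S_1 - 1) = 1 + (17/52)*ξ + (-1/144)*ξ^2 + ...; c2 = 17/52.
S_3 = c2*ξ/(S_2 - 1) = 1 + (13/612)*ξ + (-1157/374544)*ξ^2 + ...; c3 = 13/612.
S_4 = c3*ξ/(S_3 - 1) = 1 + (89/612)*ξ + (-1/144)*ξ^2 + ...; c4 = 89/612.
S_5 = c4*ξ/(S_4 - 1) = 1 + (17/356)*ξ + (-2159/380208)*ξ^2 + ...; c5 = 17/356.
S_6 = c5*ξ/(S_5 - 1) = 1 + (127/1068)*ξ + (-1/144)*ξ^2 + ...; c6 = 127/1068.
S_7 = c6*ξ/(S_6 - 1) = 1 + (89/1524)*ξ + ...; c7 = 89/1524.


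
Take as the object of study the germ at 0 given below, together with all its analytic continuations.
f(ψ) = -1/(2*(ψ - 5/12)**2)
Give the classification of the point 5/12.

The point is a pole of order 2.

The denominator factor ψ - 5/12 vanishes at 5/12 and appears to the power 2; the numerator there equals -1/2, nonzero, and no other factor vanishes.
Hence a pole whose order is the multiplicity, 2.


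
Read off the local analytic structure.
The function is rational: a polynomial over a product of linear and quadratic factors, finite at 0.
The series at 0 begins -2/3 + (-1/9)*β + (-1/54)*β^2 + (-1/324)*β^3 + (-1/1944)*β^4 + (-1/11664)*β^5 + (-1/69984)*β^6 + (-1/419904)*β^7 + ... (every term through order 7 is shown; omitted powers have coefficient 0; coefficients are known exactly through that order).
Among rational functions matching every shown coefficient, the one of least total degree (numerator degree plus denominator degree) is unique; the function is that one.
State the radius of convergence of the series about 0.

No rational of total degree below 1 reproduces all 8 coefficients; solving the [0/1] Pade equations on them gives f(β) = 4/(β - 6), whose expansion matches every shown term.
Denominator factor (β - 6): pole of order 1 at 6, modulus 6.
The radius of convergence is the smallest modulus among the singular points: 6.

The radius of convergence is 6.


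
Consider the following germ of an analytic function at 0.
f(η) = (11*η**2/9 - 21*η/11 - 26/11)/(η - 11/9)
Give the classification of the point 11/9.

The denominator factor η - 11/9 vanishes at 11/9 and appears to the power 1; the numerator there equals -23024/8019, nonzero, and no other factor vanishes.
Hence a pole whose order is the multiplicity, 1.

The point is a pole of order 1.


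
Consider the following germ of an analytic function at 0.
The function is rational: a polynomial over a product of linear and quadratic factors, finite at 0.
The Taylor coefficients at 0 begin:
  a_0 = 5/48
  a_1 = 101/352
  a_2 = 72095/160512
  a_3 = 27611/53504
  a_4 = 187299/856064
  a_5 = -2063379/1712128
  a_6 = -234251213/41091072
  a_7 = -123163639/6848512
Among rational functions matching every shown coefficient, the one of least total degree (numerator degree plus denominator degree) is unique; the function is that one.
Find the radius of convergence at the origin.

No rational of total degree below 6 reproduces all 8 coefficients; solving the [2/4] Pade equations on them gives f(ν) = (-16*ν**2/19 - 8*ν/11 + 5/12)/((ν - 4)**2*(ν - 1/2)**2), whose expansion matches every shown term.
Denominator factor (ν - 4)^2: pole of order 2 at 4, modulus 4.
Denominator factor (ν - 1/2)^2: pole of order 2 at 1/2, modulus 1/2.
The radius of convergence is the smallest modulus among the singular points: 1/2.

The radius of convergence is 1/2.


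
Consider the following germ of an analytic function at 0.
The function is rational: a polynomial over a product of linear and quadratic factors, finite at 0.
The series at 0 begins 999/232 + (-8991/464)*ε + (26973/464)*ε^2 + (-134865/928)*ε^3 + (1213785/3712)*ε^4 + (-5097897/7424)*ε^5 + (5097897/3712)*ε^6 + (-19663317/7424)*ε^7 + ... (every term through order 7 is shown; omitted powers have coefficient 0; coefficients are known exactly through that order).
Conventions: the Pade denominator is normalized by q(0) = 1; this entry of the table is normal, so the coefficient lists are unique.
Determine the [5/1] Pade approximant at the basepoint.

The Pade approximant has numerator coefficients [999/232, -4995/464, 8991/464, -26973/928, 134865/3712, -242757/7424]; denominator coefficients [1, 2].

Taylor coefficients needed (read off): a_0 = 999/232, a_1 = -8991/464, a_2 = 26973/464, a_3 = -134865/928, a_4 = 1213785/3712, a_5 = -5097897/7424, a_6 = 5097897/3712.
Write the denominator as Q(ε) = 1 + q1*ε. Requiring Q*f - P = O(ε^7) with deg P <= 5 kills the coefficients of ε^6..ε^6 in Q*f:
  ε^6: a_6 + q1*a_5 = 0, i.e. 5097897/3712 + (-5097897/7424)*q1 = 0.
Solving this linear system: q1 = 2.
The numerator is Q*f truncated at degree 5: P0 = a_0 = 999/232; P1 = a_1 + q1*a_0 = -4995/464; P2 = a_2 + q1*a_1 = 8991/464; P3 = a_3 + q1*a_2 = -26973/928; P4 = a_4 + q1*a_3 = 134865/3712; P5 = a_5 + q1*a_4 = -242757/7424.


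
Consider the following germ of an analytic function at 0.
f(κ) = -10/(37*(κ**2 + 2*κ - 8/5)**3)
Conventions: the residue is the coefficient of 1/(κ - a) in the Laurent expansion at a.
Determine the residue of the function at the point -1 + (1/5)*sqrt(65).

The residue is -(375/650312)*sqrt(65).

The factor κ**2 + 2*κ - 8/5 splits as (κ - a)(κ - a') with a = -1 + (1/5)*sqrt(65), a' = -1 - (1/5)*sqrt(65). At the order-3 pole a set g(κ) = (κ - a)^3*f(κ) = [-10/37] / (κ - a')^3.
Order-3 pole: residue = g''(a)/2; g''(-1 + (1/5)*sqrt(65)) = -(375/325156)*sqrt(65), so the residue is -(375/650312)*sqrt(65).


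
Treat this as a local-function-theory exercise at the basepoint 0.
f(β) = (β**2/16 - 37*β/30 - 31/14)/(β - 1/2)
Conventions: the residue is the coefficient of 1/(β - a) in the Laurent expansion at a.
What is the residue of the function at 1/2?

The residue is -18919/6720.

At the order-1 pole 1/2 set g(β) = (β - (1/2))*f(β) = β**2/16 - 37*β/30 - 31/14.
Simple pole: residue = g(a) at a = 1/2, which is -18919/6720.


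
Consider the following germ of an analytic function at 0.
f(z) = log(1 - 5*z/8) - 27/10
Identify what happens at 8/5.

The term (1)*log(1 - z/(8/5)) has argument 1 - 8/5/(8/5) = 0 at 8/5: a logarithmic (infinitely-sheeted) branch point; the remaining terms are analytic or single-valued there.

The point is a logarithmic branch point.


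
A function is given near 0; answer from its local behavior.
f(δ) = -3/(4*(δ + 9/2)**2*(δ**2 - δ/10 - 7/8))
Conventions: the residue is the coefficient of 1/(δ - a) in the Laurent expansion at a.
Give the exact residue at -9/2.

At the order-2 pole -9/2 set g(δ) = (δ - (-9/2))^2*f(δ) = -3/(4*(δ**2 - δ/10 - 7/8)).
Order-2 pole: residue = g'(a); g'(-9/2) = -840/48373, so the residue is -840/48373.

The residue is -840/48373.


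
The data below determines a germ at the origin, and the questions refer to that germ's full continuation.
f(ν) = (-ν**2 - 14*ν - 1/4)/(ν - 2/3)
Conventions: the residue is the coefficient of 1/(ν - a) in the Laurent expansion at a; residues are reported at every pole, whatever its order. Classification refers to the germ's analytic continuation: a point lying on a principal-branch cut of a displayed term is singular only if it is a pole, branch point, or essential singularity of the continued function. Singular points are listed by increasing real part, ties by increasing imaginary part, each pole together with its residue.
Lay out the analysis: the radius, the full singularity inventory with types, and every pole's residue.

Denominator factor (ν - 2/3): pole of order 1 at 2/3, modulus 2/3.
The radius of convergence is the smallest modulus among the singular points: 2/3.
At the order-1 pole 2/3 set g(ν) = (ν - (2/3))*f(ν) = -ν**2 - 14*ν - 1/4.
Simple pole: residue = g(a) at a = 2/3, which is -361/36.

Radius of convergence at 0: 2/3.
At 2/3: a pole of order 1; residue -361/36.


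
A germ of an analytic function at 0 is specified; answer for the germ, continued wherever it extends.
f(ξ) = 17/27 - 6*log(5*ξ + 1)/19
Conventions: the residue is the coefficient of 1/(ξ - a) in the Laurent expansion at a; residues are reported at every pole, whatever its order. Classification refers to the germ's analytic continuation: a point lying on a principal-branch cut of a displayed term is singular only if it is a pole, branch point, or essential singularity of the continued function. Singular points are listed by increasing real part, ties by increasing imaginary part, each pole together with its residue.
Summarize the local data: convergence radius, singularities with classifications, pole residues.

Radius of convergence at 0: 1/5.
At -1/5: a logarithmic branch point.

Branch term (-6/19)*log(1 - ξ/(-1/5)): its argument vanishes at ξ = -1/5, a logarithmic branch point, modulus 1/5.
The radius of convergence is the smallest modulus among the singular points: 1/5.


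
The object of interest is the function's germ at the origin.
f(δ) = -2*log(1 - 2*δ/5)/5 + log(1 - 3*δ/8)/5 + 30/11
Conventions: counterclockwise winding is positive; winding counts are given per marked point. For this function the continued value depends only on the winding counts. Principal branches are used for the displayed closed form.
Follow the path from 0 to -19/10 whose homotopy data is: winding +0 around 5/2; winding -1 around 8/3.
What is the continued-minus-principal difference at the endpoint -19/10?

Continued minus principal equals -(2/5)*pi*i.

The rational part is single-valued and drops out of the difference; each branch term changes only by its own monodromy.
(1/5)*log(1 - δ/(8/3)): each positive loop around 8/3 adds 2*pi*i to the log, so winding -1 contributes (1/5)*(-1)*2*pi*i = -(2/5)*pi*i.
(-2/5)*log(1 - δ/(5/2)): winding 0 around 5/2, so this term returns to its principal value, contribution 0.
Summing the contributions at δ = -19/10 gives -(2/5)*pi*i.


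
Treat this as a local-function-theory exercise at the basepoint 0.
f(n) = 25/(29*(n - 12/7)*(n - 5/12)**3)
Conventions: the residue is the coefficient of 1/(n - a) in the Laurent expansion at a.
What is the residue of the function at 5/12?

At the order-3 pole 5/12 set g(n) = (n - (5/12))^3*f(n) = 25/(29*(n - 12/7)).
Order-3 pole: residue = g''(a)/2; g''(5/12) = -29635200/37555841, so the residue is -14817600/37555841.

The residue is -14817600/37555841.


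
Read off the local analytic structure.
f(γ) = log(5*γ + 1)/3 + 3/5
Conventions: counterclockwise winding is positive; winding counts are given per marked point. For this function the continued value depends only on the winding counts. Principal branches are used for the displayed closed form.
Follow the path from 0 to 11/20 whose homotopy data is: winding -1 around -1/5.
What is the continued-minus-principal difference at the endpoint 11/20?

The rational part is single-valued and drops out of the difference; each branch term changes only by its own monodromy.
(1/3)*log(1 - γ/(-1/5)): each positive loop around -1/5 adds 2*pi*i to the log, so winding -1 contributes (1/3)*(-1)*2*pi*i = -(2/3)*pi*i.
Summing the contributions at γ = 11/20 gives -(2/3)*pi*i.

Continued minus principal equals -(2/3)*pi*i.


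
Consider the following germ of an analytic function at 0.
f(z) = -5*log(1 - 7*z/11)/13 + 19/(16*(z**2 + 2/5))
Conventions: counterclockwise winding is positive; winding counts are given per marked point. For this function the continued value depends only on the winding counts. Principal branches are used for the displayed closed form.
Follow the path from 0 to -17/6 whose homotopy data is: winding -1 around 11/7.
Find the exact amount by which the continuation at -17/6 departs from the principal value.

The rational part is single-valued and drops out of the difference; each branch term changes only by its own monodromy.
(-5/13)*log(1 - z/(11/7)): each positive loop around 11/7 adds 2*pi*i to the log, so winding -1 contributes (-5/13)*(-1)*2*pi*i = (10/13)*pi*i.
Summing the contributions at z = -17/6 gives (10/13)*pi*i.

Continued minus principal equals (10/13)*pi*i.
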